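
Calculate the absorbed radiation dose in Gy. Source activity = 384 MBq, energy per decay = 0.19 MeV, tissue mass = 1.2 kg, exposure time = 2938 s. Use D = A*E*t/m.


A = 384 MBq = 3.8400e+08 Bq
E = 0.19 MeV = 3.0438e-14 J
D = A*E*t/m = 3.8400e+08*3.0438e-14*2938/1.2
D = 0.02862 Gy


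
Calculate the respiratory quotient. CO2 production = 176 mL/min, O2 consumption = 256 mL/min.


RQ = VCO2 / VO2
RQ = 176 / 256
RQ = 0.6875


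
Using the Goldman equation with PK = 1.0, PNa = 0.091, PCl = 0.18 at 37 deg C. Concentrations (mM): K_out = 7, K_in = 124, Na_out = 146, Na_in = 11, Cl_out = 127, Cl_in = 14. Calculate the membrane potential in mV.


Vm = (RT/F)*ln((PK*Ko + PNa*Nao + PCl*Cli)/(PK*Ki + PNa*Nai + PCl*Clo))
Numer = 22.806, Denom = 147.861
Vm = -49.96 mV


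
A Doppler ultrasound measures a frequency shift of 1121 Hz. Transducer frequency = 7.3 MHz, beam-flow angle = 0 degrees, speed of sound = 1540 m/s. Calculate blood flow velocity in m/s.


v = fd * c / (2 * f0 * cos(theta))
v = 1121 * 1540 / (2 * 7.3000e+06 * cos(0))
v = 0.1182 m/s


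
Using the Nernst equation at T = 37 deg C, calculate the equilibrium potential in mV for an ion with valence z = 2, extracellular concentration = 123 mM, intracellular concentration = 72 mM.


E = (RT/(zF)) * ln(C_out/C_in)
T = 37 + 273.15 = 310.15 K
E = (8.314 * 310.15 / (2 * 96485)) * ln(123/72)
E = 7.156 mV


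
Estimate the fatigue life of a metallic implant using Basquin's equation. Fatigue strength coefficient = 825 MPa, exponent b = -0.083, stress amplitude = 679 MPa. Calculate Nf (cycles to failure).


sigma_a = sigma_f' * (2Nf)^b
2Nf = (sigma_a/sigma_f')^(1/b)
2Nf = (679/825)^(1/-0.083)
2Nf = 10.449282
Nf = 5.225


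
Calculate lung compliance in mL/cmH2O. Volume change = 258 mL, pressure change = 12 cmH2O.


C = dV / dP
C = 258 / 12
C = 21.5 mL/cmH2O


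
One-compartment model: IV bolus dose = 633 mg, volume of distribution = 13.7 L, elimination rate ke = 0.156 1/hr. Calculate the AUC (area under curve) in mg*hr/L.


C0 = Dose/Vd = 633/13.7 = 46.2044 mg/L
AUC = C0/ke = 46.2044/0.156
AUC = 296.2 mg*hr/L


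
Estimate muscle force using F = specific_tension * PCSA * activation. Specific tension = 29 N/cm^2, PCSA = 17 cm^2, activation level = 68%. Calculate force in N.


F = sigma * PCSA * activation
F = 29 * 17 * 0.68
F = 335.2 N


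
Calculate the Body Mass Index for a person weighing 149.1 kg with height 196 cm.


BMI = weight / height^2
height = 196 cm = 1.96 m
BMI = 149.1 / 1.96^2
BMI = 38.81 kg/m^2


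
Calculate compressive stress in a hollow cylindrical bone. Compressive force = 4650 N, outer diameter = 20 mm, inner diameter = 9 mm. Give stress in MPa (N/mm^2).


A = pi*(r_o^2 - r_i^2)
r_o = 10 mm, r_i = 4.5 mm
A = 250.542 mm^2
sigma = F/A = 4650 / 250.542
sigma = 18.56 MPa


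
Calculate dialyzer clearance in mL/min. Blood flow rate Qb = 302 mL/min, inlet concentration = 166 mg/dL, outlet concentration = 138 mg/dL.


K = Qb * (Cb_in - Cb_out) / Cb_in
K = 302 * (166 - 138) / 166
K = 50.94 mL/min


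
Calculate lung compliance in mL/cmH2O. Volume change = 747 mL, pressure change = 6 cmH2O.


C = dV / dP
C = 747 / 6
C = 124.5 mL/cmH2O


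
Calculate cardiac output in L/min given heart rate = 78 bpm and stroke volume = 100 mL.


CO = HR * SV
CO = 78 * 100 / 1000
CO = 7.8 L/min


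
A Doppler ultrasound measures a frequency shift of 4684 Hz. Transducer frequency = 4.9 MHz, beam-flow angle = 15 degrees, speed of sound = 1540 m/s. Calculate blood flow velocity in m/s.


v = fd * c / (2 * f0 * cos(theta))
v = 4684 * 1540 / (2 * 4.9000e+06 * cos(15))
v = 0.762 m/s


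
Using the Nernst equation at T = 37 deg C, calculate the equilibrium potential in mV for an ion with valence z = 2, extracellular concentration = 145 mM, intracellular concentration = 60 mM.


E = (RT/(zF)) * ln(C_out/C_in)
T = 37 + 273.15 = 310.15 K
E = (8.314 * 310.15 / (2 * 96485)) * ln(145/60)
E = 11.79 mV


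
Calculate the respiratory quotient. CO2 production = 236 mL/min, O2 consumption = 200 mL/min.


RQ = VCO2 / VO2
RQ = 236 / 200
RQ = 1.18


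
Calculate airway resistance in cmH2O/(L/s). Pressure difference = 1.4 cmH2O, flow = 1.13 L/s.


R = dP / flow
R = 1.4 / 1.13
R = 1.239 cmH2O/(L/s)


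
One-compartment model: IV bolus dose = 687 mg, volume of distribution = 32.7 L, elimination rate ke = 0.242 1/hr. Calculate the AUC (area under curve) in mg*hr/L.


C0 = Dose/Vd = 687/32.7 = 21.0092 mg/L
AUC = C0/ke = 21.0092/0.242
AUC = 86.81 mg*hr/L


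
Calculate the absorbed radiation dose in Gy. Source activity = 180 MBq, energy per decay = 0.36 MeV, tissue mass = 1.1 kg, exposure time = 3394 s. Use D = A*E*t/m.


A = 180 MBq = 1.8000e+08 Bq
E = 0.36 MeV = 5.7672e-14 J
D = A*E*t/m = 1.8000e+08*5.7672e-14*3394/1.1
D = 0.03203 Gy


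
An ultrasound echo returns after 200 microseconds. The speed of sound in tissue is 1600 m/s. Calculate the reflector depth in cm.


depth = c * t / 2
t = 200 us = 2.0000e-04 s
depth = 1600 * 2.0000e-04 / 2
depth = 0.16 m = 16 cm


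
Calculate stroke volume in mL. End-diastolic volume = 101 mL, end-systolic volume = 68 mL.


SV = EDV - ESV
SV = 101 - 68
SV = 33 mL


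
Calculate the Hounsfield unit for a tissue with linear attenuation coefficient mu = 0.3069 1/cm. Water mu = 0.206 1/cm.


HU = ((mu_tissue - mu_water) / mu_water) * 1000
HU = ((0.3069 - 0.206) / 0.206) * 1000
HU = 489.8


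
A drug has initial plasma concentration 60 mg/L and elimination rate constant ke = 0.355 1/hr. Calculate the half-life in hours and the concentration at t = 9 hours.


t_half = ln(2) / ke = 0.693147 / 0.355 = 1.953 hr
C(t) = C0 * exp(-ke*t) = 60 * exp(-0.355*9)
C(9) = 2.458 mg/L


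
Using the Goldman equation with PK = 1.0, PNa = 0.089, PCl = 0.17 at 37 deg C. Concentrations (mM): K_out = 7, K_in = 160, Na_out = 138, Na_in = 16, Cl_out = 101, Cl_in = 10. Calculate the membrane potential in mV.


Vm = (RT/F)*ln((PK*Ko + PNa*Nao + PCl*Cli)/(PK*Ki + PNa*Nai + PCl*Clo))
Numer = 20.982, Denom = 178.594
Vm = -57.23 mV


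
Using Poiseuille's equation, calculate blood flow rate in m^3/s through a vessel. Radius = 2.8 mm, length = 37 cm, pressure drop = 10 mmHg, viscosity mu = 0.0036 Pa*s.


Q = pi*r^4*dP / (8*mu*L)
r = 0.0028 m, L = 0.37 m
dP = 10 mmHg = 1333.22 Pa
Q = 2.4160e-05 m^3/s


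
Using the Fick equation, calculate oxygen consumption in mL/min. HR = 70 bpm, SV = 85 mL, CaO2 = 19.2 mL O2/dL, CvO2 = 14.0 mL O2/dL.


CO = HR*SV = 70*85/1000 = 5.95 L/min
a-v O2 diff = 19.2 - 14.0 = 5.2 mL/dL
VO2 = CO * (CaO2-CvO2) * 10 dL/L
VO2 = 5.95 * 5.2 * 10
VO2 = 309.4 mL/min


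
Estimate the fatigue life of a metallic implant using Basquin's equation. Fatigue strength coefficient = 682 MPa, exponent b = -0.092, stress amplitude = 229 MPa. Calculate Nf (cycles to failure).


sigma_a = sigma_f' * (2Nf)^b
2Nf = (sigma_a/sigma_f')^(1/b)
2Nf = (229/682)^(1/-0.092)
2Nf = 141781.12
Nf = 7.089e+04


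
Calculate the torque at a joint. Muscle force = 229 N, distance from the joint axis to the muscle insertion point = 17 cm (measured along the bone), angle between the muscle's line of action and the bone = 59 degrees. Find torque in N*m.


Torque = F * d * sin(theta)   (moment arm = d*sin(theta))
d = 17 cm = 0.17 m
Torque = 229 * 0.17 * sin(59)
Torque = 33.37 N*m


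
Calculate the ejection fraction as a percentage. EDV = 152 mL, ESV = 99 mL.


SV = EDV - ESV = 152 - 99 = 53 mL
EF = SV/EDV * 100 = 53/152 * 100
EF = 34.87%


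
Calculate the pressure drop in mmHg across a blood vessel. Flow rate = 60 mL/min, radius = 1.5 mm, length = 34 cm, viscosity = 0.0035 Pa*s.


dP = 8*mu*L*Q / (pi*r^4)
Q = 60 mL/min = 1e-06 m^3/s
dP = 598.58 Pa = 598.58 / 133.322 mmHg = 4.49 mmHg


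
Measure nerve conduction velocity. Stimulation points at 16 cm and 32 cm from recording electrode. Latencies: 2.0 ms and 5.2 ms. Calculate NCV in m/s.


Distance = (32 - 16) / 100 = 0.16 m
dt = (5.2 - 2.0) / 1000 = 0.0032 s
NCV = dist / dt = 50 m/s


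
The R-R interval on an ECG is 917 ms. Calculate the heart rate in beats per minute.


HR = 60 / RR_interval(s)
RR = 917 ms = 0.917 s
HR = 60 / 0.917 = 65.43 bpm


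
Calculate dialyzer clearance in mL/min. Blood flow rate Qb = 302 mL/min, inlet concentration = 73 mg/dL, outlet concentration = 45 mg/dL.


K = Qb * (Cb_in - Cb_out) / Cb_in
K = 302 * (73 - 45) / 73
K = 115.8 mL/min


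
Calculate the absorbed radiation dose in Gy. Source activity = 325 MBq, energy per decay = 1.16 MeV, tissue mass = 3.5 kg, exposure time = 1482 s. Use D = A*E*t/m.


A = 325 MBq = 3.2500e+08 Bq
E = 1.16 MeV = 1.85832e-13 J
D = A*E*t/m = 3.2500e+08*1.85832e-13*1482/3.5
D = 0.02557 Gy


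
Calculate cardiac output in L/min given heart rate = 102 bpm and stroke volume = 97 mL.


CO = HR * SV
CO = 102 * 97 / 1000
CO = 9.894 L/min


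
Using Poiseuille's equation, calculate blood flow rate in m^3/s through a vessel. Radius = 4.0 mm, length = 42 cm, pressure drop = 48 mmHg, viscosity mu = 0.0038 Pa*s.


Q = pi*r^4*dP / (8*mu*L)
r = 0.004 m, L = 0.42 m
dP = 48 mmHg = 6399.456 Pa
Q = 4.0310e-04 m^3/s


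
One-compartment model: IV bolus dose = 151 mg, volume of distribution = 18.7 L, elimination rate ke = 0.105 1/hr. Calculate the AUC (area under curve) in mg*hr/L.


C0 = Dose/Vd = 151/18.7 = 8.07487 mg/L
AUC = C0/ke = 8.07487/0.105
AUC = 76.9 mg*hr/L


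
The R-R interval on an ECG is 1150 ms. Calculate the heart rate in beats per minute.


HR = 60 / RR_interval(s)
RR = 1150 ms = 1.15 s
HR = 60 / 1.15 = 52.17 bpm


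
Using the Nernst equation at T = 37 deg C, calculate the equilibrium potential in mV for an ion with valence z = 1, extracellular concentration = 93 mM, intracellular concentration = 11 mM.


E = (RT/(zF)) * ln(C_out/C_in)
T = 37 + 273.15 = 310.15 K
E = (8.314 * 310.15 / (1 * 96485)) * ln(93/11)
E = 57.05 mV


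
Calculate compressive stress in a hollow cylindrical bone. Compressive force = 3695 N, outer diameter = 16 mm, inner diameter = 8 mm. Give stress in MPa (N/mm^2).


A = pi*(r_o^2 - r_i^2)
r_o = 8 mm, r_i = 4 mm
A = 150.796 mm^2
sigma = F/A = 3695 / 150.796
sigma = 24.5 MPa


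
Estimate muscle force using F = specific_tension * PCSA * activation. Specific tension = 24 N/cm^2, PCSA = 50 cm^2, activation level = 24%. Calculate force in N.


F = sigma * PCSA * activation
F = 24 * 50 * 0.24
F = 288 N


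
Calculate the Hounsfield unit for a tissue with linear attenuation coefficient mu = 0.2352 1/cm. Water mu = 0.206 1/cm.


HU = ((mu_tissue - mu_water) / mu_water) * 1000
HU = ((0.2352 - 0.206) / 0.206) * 1000
HU = 141.7


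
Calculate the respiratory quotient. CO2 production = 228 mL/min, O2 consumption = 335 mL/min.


RQ = VCO2 / VO2
RQ = 228 / 335
RQ = 0.6806


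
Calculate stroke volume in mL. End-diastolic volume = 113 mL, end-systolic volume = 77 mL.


SV = EDV - ESV
SV = 113 - 77
SV = 36 mL


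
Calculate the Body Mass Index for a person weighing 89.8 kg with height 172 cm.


BMI = weight / height^2
height = 172 cm = 1.72 m
BMI = 89.8 / 1.72^2
BMI = 30.35 kg/m^2


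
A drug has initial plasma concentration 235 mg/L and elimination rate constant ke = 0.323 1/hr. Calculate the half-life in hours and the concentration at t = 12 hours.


t_half = ln(2) / ke = 0.693147 / 0.323 = 2.146 hr
C(t) = C0 * exp(-ke*t) = 235 * exp(-0.323*12)
C(12) = 4.872 mg/L


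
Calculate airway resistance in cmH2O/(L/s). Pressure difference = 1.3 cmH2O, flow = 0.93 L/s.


R = dP / flow
R = 1.3 / 0.93
R = 1.398 cmH2O/(L/s)


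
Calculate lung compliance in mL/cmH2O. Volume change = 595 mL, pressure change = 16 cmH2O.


C = dV / dP
C = 595 / 16
C = 37.19 mL/cmH2O


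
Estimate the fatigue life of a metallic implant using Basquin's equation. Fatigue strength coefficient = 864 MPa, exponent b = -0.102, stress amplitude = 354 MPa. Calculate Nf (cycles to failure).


sigma_a = sigma_f' * (2Nf)^b
2Nf = (sigma_a/sigma_f')^(1/b)
2Nf = (354/864)^(1/-0.102)
2Nf = 6296.8356
Nf = 3148


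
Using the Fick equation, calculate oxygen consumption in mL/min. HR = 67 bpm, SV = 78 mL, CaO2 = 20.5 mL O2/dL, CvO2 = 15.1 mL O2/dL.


CO = HR*SV = 67*78/1000 = 5.226 L/min
a-v O2 diff = 20.5 - 15.1 = 5.4 mL/dL
VO2 = CO * (CaO2-CvO2) * 10 dL/L
VO2 = 5.226 * 5.4 * 10
VO2 = 282.2 mL/min


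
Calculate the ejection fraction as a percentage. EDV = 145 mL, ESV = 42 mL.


SV = EDV - ESV = 145 - 42 = 103 mL
EF = SV/EDV * 100 = 103/145 * 100
EF = 71.03%


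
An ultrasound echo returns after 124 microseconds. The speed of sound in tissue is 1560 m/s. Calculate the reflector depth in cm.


depth = c * t / 2
t = 124 us = 1.2400e-04 s
depth = 1560 * 1.2400e-04 / 2
depth = 0.09672 m = 9.672 cm


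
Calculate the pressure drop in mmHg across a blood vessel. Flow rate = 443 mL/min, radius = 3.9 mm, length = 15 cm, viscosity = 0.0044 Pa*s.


dP = 8*mu*L*Q / (pi*r^4)
Q = 443 mL/min = 7.38333e-06 m^3/s
dP = 53.6387 Pa = 53.6387 / 133.322 mmHg = 0.4023 mmHg


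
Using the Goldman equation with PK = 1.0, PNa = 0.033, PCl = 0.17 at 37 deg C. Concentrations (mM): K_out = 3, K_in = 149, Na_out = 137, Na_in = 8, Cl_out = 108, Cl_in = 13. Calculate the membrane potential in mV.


Vm = (RT/F)*ln((PK*Ko + PNa*Nao + PCl*Cli)/(PK*Ki + PNa*Nai + PCl*Clo))
Numer = 9.731, Denom = 167.624
Vm = -76.07 mV


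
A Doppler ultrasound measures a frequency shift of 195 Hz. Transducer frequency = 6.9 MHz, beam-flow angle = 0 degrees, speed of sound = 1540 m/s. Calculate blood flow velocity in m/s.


v = fd * c / (2 * f0 * cos(theta))
v = 195 * 1540 / (2 * 6.9000e+06 * cos(0))
v = 0.02176 m/s


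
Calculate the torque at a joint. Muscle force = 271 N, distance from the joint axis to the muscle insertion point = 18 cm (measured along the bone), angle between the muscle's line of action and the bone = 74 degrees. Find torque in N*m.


Torque = F * d * sin(theta)   (moment arm = d*sin(theta))
d = 18 cm = 0.18 m
Torque = 271 * 0.18 * sin(74)
Torque = 46.89 N*m


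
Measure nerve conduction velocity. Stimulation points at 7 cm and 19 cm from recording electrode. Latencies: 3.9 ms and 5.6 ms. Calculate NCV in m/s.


Distance = (19 - 7) / 100 = 0.12 m
dt = (5.6 - 3.9) / 1000 = 0.0017 s
NCV = dist / dt = 70.59 m/s


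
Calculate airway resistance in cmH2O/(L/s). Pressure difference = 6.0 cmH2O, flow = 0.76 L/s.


R = dP / flow
R = 6.0 / 0.76
R = 7.895 cmH2O/(L/s)


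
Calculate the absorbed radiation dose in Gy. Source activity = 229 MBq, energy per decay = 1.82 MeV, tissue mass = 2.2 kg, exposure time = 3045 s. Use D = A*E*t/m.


A = 229 MBq = 2.2900e+08 Bq
E = 1.82 MeV = 2.91564e-13 J
D = A*E*t/m = 2.2900e+08*2.91564e-13*3045/2.2
D = 0.09241 Gy


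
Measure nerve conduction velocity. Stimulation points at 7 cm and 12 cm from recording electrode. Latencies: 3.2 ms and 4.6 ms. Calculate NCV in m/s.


Distance = (12 - 7) / 100 = 0.05 m
dt = (4.6 - 3.2) / 1000 = 0.0014 s
NCV = dist / dt = 35.71 m/s


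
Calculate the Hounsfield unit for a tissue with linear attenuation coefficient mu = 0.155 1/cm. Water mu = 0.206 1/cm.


HU = ((mu_tissue - mu_water) / mu_water) * 1000
HU = ((0.155 - 0.206) / 0.206) * 1000
HU = -247.6


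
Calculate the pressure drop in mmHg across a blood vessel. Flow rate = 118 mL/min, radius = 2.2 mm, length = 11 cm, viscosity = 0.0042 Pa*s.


dP = 8*mu*L*Q / (pi*r^4)
Q = 118 mL/min = 1.96667e-06 m^3/s
dP = 98.7695 Pa = 98.7695 / 133.322 mmHg = 0.7408 mmHg


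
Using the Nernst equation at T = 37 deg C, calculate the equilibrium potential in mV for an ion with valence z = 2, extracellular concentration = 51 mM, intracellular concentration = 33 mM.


E = (RT/(zF)) * ln(C_out/C_in)
T = 37 + 273.15 = 310.15 K
E = (8.314 * 310.15 / (2 * 96485)) * ln(51/33)
E = 5.817 mV


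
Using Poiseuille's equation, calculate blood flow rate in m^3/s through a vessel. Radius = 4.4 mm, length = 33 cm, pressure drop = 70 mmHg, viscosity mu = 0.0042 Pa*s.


Q = pi*r^4*dP / (8*mu*L)
r = 0.0044 m, L = 0.33 m
dP = 70 mmHg = 9332.54 Pa
Q = 9.9108e-04 m^3/s


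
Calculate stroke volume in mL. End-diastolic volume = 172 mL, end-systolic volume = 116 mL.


SV = EDV - ESV
SV = 172 - 116
SV = 56 mL


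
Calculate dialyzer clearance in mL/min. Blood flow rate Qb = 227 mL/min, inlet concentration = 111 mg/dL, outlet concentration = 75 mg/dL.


K = Qb * (Cb_in - Cb_out) / Cb_in
K = 227 * (111 - 75) / 111
K = 73.62 mL/min


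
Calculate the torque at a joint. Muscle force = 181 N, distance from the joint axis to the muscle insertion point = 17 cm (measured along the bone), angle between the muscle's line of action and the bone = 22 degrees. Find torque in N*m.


Torque = F * d * sin(theta)   (moment arm = d*sin(theta))
d = 17 cm = 0.17 m
Torque = 181 * 0.17 * sin(22)
Torque = 11.53 N*m


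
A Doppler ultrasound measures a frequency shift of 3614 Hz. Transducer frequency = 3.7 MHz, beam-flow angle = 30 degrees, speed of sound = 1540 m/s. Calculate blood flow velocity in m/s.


v = fd * c / (2 * f0 * cos(theta))
v = 3614 * 1540 / (2 * 3.7000e+06 * cos(30))
v = 0.8685 m/s


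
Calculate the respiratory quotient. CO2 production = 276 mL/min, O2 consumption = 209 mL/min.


RQ = VCO2 / VO2
RQ = 276 / 209
RQ = 1.321


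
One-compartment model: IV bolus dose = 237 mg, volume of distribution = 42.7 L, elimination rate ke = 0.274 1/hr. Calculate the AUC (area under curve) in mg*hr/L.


C0 = Dose/Vd = 237/42.7 = 5.55035 mg/L
AUC = C0/ke = 5.55035/0.274
AUC = 20.26 mg*hr/L


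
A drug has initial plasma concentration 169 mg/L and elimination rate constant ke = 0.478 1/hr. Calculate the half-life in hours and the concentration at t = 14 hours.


t_half = ln(2) / ke = 0.693147 / 0.478 = 1.45 hr
C(t) = C0 * exp(-ke*t) = 169 * exp(-0.478*14)
C(14) = 0.2097 mg/L


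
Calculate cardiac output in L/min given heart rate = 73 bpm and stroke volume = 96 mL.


CO = HR * SV
CO = 73 * 96 / 1000
CO = 7.008 L/min


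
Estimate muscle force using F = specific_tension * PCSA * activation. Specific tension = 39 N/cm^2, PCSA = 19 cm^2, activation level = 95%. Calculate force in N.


F = sigma * PCSA * activation
F = 39 * 19 * 0.95
F = 703.9 N


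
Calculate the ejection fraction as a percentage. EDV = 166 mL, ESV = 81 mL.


SV = EDV - ESV = 166 - 81 = 85 mL
EF = SV/EDV * 100 = 85/166 * 100
EF = 51.2%


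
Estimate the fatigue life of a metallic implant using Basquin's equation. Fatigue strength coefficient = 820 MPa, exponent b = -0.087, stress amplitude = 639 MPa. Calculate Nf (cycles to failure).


sigma_a = sigma_f' * (2Nf)^b
2Nf = (sigma_a/sigma_f')^(1/b)
2Nf = (639/820)^(1/-0.087)
2Nf = 17.578303
Nf = 8.789


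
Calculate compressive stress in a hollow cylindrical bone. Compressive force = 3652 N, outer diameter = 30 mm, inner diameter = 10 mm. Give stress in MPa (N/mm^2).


A = pi*(r_o^2 - r_i^2)
r_o = 15 mm, r_i = 5 mm
A = 628.319 mm^2
sigma = F/A = 3652 / 628.319
sigma = 5.812 MPa


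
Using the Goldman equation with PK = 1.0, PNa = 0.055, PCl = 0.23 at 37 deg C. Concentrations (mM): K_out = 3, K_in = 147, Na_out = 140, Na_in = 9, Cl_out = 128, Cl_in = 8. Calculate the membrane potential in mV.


Vm = (RT/F)*ln((PK*Ko + PNa*Nao + PCl*Cli)/(PK*Ki + PNa*Nai + PCl*Clo))
Numer = 12.54, Denom = 176.935
Vm = -70.74 mV


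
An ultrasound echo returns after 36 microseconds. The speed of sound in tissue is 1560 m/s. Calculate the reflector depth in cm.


depth = c * t / 2
t = 36 us = 3.6000e-05 s
depth = 1560 * 3.6000e-05 / 2
depth = 0.02808 m = 2.808 cm


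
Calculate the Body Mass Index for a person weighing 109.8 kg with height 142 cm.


BMI = weight / height^2
height = 142 cm = 1.42 m
BMI = 109.8 / 1.42^2
BMI = 54.45 kg/m^2


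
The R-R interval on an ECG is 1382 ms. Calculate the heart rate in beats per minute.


HR = 60 / RR_interval(s)
RR = 1382 ms = 1.382 s
HR = 60 / 1.382 = 43.42 bpm


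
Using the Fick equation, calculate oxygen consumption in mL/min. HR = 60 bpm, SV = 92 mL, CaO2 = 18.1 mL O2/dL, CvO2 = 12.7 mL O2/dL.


CO = HR*SV = 60*92/1000 = 5.52 L/min
a-v O2 diff = 18.1 - 12.7 = 5.4 mL/dL
VO2 = CO * (CaO2-CvO2) * 10 dL/L
VO2 = 5.52 * 5.4 * 10
VO2 = 298.1 mL/min


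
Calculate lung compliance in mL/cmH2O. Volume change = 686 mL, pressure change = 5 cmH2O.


C = dV / dP
C = 686 / 5
C = 137.2 mL/cmH2O


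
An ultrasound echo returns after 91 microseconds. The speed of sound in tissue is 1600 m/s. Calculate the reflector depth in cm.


depth = c * t / 2
t = 91 us = 9.1000e-05 s
depth = 1600 * 9.1000e-05 / 2
depth = 0.0728 m = 7.28 cm


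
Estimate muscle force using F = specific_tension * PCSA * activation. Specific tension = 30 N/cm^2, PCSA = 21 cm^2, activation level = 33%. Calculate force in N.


F = sigma * PCSA * activation
F = 30 * 21 * 0.33
F = 207.9 N


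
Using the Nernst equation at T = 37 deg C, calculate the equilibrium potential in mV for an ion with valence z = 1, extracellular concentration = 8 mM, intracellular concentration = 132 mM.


E = (RT/(zF)) * ln(C_out/C_in)
T = 37 + 273.15 = 310.15 K
E = (8.314 * 310.15 / (1 * 96485)) * ln(8/132)
E = -74.92 mV


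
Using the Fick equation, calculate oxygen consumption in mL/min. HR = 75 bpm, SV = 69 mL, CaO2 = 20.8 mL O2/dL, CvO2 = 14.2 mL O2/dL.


CO = HR*SV = 75*69/1000 = 5.175 L/min
a-v O2 diff = 20.8 - 14.2 = 6.6 mL/dL
VO2 = CO * (CaO2-CvO2) * 10 dL/L
VO2 = 5.175 * 6.6 * 10
VO2 = 341.6 mL/min


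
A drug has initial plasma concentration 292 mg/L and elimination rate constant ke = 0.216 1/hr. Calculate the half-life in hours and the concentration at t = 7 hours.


t_half = ln(2) / ke = 0.693147 / 0.216 = 3.209 hr
C(t) = C0 * exp(-ke*t) = 292 * exp(-0.216*7)
C(7) = 64.38 mg/L


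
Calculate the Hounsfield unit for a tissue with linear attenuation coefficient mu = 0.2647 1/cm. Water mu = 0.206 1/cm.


HU = ((mu_tissue - mu_water) / mu_water) * 1000
HU = ((0.2647 - 0.206) / 0.206) * 1000
HU = 285


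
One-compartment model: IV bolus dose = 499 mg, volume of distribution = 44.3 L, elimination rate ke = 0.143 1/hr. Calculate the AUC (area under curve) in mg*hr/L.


C0 = Dose/Vd = 499/44.3 = 11.2641 mg/L
AUC = C0/ke = 11.2641/0.143
AUC = 78.77 mg*hr/L


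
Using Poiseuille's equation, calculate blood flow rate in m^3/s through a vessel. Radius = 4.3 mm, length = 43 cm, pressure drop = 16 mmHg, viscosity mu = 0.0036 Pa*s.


Q = pi*r^4*dP / (8*mu*L)
r = 0.0043 m, L = 0.43 m
dP = 16 mmHg = 2133.152 Pa
Q = 1.8501e-04 m^3/s


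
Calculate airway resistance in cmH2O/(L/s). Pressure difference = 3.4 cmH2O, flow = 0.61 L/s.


R = dP / flow
R = 3.4 / 0.61
R = 5.574 cmH2O/(L/s)


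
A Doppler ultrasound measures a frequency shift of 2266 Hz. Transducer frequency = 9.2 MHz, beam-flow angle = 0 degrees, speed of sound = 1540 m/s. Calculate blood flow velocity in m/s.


v = fd * c / (2 * f0 * cos(theta))
v = 2266 * 1540 / (2 * 9.2000e+06 * cos(0))
v = 0.1897 m/s


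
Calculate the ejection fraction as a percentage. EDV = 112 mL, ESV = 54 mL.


SV = EDV - ESV = 112 - 54 = 58 mL
EF = SV/EDV * 100 = 58/112 * 100
EF = 51.79%


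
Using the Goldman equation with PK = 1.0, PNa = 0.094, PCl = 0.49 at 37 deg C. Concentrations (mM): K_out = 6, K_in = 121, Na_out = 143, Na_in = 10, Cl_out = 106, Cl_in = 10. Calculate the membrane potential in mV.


Vm = (RT/F)*ln((PK*Ko + PNa*Nao + PCl*Cli)/(PK*Ki + PNa*Nai + PCl*Clo))
Numer = 24.342, Denom = 173.88
Vm = -52.55 mV


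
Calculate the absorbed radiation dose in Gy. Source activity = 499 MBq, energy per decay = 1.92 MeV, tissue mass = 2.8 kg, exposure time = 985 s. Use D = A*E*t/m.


A = 499 MBq = 4.9900e+08 Bq
E = 1.92 MeV = 3.07584e-13 J
D = A*E*t/m = 4.9900e+08*3.07584e-13*985/2.8
D = 0.05399 Gy


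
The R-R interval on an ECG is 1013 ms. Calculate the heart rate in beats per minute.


HR = 60 / RR_interval(s)
RR = 1013 ms = 1.013 s
HR = 60 / 1.013 = 59.23 bpm


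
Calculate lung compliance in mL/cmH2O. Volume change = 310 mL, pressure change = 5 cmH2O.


C = dV / dP
C = 310 / 5
C = 62 mL/cmH2O


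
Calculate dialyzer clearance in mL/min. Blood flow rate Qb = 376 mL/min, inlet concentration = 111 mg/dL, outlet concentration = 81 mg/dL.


K = Qb * (Cb_in - Cb_out) / Cb_in
K = 376 * (111 - 81) / 111
K = 101.6 mL/min


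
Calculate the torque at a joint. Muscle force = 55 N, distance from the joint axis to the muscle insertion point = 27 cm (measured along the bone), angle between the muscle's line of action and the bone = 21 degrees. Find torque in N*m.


Torque = F * d * sin(theta)   (moment arm = d*sin(theta))
d = 27 cm = 0.27 m
Torque = 55 * 0.27 * sin(21)
Torque = 5.322 N*m


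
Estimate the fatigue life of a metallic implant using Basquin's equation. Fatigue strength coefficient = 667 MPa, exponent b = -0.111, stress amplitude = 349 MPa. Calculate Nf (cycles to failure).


sigma_a = sigma_f' * (2Nf)^b
2Nf = (sigma_a/sigma_f')^(1/b)
2Nf = (349/667)^(1/-0.111)
2Nf = 342.16683
Nf = 171.1


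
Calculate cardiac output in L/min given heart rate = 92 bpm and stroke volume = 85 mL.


CO = HR * SV
CO = 92 * 85 / 1000
CO = 7.82 L/min


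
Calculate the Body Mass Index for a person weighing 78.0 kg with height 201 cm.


BMI = weight / height^2
height = 201 cm = 2.01 m
BMI = 78.0 / 2.01^2
BMI = 19.31 kg/m^2


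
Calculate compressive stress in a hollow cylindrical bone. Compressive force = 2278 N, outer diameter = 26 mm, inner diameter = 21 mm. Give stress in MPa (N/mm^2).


A = pi*(r_o^2 - r_i^2)
r_o = 13 mm, r_i = 10.5 mm
A = 184.569 mm^2
sigma = F/A = 2278 / 184.569
sigma = 12.34 MPa


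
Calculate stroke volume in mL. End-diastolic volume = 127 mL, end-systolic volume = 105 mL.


SV = EDV - ESV
SV = 127 - 105
SV = 22 mL


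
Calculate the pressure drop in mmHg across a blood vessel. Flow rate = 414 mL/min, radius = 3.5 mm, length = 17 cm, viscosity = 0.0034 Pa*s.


dP = 8*mu*L*Q / (pi*r^4)
Q = 414 mL/min = 6.9e-06 m^3/s
dP = 67.6776 Pa = 67.6776 / 133.322 mmHg = 0.5076 mmHg


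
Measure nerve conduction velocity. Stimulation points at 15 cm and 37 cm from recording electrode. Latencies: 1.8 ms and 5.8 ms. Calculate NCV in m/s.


Distance = (37 - 15) / 100 = 0.22 m
dt = (5.8 - 1.8) / 1000 = 0.004 s
NCV = dist / dt = 55 m/s


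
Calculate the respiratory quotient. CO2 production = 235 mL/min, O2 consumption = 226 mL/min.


RQ = VCO2 / VO2
RQ = 235 / 226
RQ = 1.04


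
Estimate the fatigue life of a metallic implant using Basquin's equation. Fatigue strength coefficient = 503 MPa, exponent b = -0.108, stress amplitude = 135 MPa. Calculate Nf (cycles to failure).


sigma_a = sigma_f' * (2Nf)^b
2Nf = (sigma_a/sigma_f')^(1/b)
2Nf = (135/503)^(1/-0.108)
2Nf = 194628.17
Nf = 9.731e+04


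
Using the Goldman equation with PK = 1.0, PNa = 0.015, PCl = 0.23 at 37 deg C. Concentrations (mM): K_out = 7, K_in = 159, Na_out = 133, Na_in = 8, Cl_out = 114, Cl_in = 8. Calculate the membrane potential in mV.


Vm = (RT/F)*ln((PK*Ko + PNa*Nao + PCl*Cli)/(PK*Ki + PNa*Nai + PCl*Clo))
Numer = 10.835, Denom = 185.34
Vm = -75.88 mV


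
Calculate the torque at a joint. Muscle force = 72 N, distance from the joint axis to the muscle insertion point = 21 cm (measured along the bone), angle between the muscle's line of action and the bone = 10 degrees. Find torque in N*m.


Torque = F * d * sin(theta)   (moment arm = d*sin(theta))
d = 21 cm = 0.21 m
Torque = 72 * 0.21 * sin(10)
Torque = 2.626 N*m


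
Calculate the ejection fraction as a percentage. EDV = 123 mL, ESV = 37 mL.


SV = EDV - ESV = 123 - 37 = 86 mL
EF = SV/EDV * 100 = 86/123 * 100
EF = 69.92%


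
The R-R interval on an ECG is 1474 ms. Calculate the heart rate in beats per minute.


HR = 60 / RR_interval(s)
RR = 1474 ms = 1.474 s
HR = 60 / 1.474 = 40.71 bpm


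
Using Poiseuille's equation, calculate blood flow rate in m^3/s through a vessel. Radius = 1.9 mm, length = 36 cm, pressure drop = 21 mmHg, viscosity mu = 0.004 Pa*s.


Q = pi*r^4*dP / (8*mu*L)
r = 0.0019 m, L = 0.36 m
dP = 21 mmHg = 2799.762 Pa
Q = 9.9502e-06 m^3/s


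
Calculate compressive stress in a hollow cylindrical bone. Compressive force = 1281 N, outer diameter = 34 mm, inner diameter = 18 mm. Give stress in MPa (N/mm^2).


A = pi*(r_o^2 - r_i^2)
r_o = 17 mm, r_i = 9 mm
A = 653.451 mm^2
sigma = F/A = 1281 / 653.451
sigma = 1.96 MPa


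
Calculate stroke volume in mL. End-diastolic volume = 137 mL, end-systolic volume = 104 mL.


SV = EDV - ESV
SV = 137 - 104
SV = 33 mL


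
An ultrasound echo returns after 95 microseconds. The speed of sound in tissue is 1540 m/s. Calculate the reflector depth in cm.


depth = c * t / 2
t = 95 us = 9.5000e-05 s
depth = 1540 * 9.5000e-05 / 2
depth = 0.07315 m = 7.315 cm


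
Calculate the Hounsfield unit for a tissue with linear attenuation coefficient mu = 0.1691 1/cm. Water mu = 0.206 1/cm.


HU = ((mu_tissue - mu_water) / mu_water) * 1000
HU = ((0.1691 - 0.206) / 0.206) * 1000
HU = -179.1


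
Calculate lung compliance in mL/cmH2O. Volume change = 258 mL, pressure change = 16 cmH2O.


C = dV / dP
C = 258 / 16
C = 16.12 mL/cmH2O


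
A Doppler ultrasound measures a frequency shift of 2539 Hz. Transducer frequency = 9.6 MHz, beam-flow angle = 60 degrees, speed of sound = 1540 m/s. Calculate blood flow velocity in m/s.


v = fd * c / (2 * f0 * cos(theta))
v = 2539 * 1540 / (2 * 9.6000e+06 * cos(60))
v = 0.4073 m/s


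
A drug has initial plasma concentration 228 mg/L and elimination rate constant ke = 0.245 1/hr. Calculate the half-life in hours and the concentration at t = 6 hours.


t_half = ln(2) / ke = 0.693147 / 0.245 = 2.829 hr
C(t) = C0 * exp(-ke*t) = 228 * exp(-0.245*6)
C(6) = 52.42 mg/L


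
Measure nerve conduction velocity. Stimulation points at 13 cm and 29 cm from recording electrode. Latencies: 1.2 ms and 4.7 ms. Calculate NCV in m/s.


Distance = (29 - 13) / 100 = 0.16 m
dt = (4.7 - 1.2) / 1000 = 0.0035 s
NCV = dist / dt = 45.71 m/s


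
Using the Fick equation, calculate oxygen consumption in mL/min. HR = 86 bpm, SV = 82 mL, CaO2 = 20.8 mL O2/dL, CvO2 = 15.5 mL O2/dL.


CO = HR*SV = 86*82/1000 = 7.052 L/min
a-v O2 diff = 20.8 - 15.5 = 5.3 mL/dL
VO2 = CO * (CaO2-CvO2) * 10 dL/L
VO2 = 7.052 * 5.3 * 10
VO2 = 373.8 mL/min


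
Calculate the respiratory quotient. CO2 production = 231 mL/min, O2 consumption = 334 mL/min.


RQ = VCO2 / VO2
RQ = 231 / 334
RQ = 0.6916


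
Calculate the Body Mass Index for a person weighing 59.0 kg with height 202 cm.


BMI = weight / height^2
height = 202 cm = 2.02 m
BMI = 59.0 / 2.02^2
BMI = 14.46 kg/m^2


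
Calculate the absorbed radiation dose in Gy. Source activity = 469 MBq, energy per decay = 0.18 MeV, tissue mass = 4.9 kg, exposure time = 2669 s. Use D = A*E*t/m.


A = 469 MBq = 4.6900e+08 Bq
E = 0.18 MeV = 2.8836e-14 J
D = A*E*t/m = 4.6900e+08*2.8836e-14*2669/4.9
D = 0.007366 Gy


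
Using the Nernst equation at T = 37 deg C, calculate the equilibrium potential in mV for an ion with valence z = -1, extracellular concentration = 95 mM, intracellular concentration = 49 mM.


E = (RT/(zF)) * ln(C_out/C_in)
T = 37 + 273.15 = 310.15 K
E = (8.314 * 310.15 / (-1 * 96485)) * ln(95/49)
E = -17.69 mV


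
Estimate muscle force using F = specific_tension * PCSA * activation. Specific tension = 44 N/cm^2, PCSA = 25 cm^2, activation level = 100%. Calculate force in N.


F = sigma * PCSA * activation
F = 44 * 25 * 1
F = 1100 N


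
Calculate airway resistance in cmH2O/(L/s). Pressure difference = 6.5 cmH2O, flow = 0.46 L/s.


R = dP / flow
R = 6.5 / 0.46
R = 14.13 cmH2O/(L/s)


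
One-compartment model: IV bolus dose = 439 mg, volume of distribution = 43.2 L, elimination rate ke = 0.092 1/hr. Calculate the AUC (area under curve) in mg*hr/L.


C0 = Dose/Vd = 439/43.2 = 10.162 mg/L
AUC = C0/ke = 10.162/0.092
AUC = 110.5 mg*hr/L


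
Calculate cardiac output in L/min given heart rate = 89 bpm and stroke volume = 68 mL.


CO = HR * SV
CO = 89 * 68 / 1000
CO = 6.052 L/min


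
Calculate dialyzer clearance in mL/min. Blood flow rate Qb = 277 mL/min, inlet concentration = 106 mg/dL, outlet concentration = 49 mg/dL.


K = Qb * (Cb_in - Cb_out) / Cb_in
K = 277 * (106 - 49) / 106
K = 149 mL/min


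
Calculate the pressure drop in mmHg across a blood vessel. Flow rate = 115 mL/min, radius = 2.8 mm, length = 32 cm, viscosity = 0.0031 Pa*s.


dP = 8*mu*L*Q / (pi*r^4)
Q = 115 mL/min = 1.91667e-06 m^3/s
dP = 78.7711 Pa = 78.7711 / 133.322 mmHg = 0.5908 mmHg


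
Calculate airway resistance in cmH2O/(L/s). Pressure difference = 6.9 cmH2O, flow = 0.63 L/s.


R = dP / flow
R = 6.9 / 0.63
R = 10.95 cmH2O/(L/s)


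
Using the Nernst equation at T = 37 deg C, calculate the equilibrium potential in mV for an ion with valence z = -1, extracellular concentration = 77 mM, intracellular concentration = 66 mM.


E = (RT/(zF)) * ln(C_out/C_in)
T = 37 + 273.15 = 310.15 K
E = (8.314 * 310.15 / (-1 * 96485)) * ln(77/66)
E = -4.12 mV


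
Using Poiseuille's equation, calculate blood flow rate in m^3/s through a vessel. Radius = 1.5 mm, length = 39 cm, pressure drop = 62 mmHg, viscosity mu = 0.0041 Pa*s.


Q = pi*r^4*dP / (8*mu*L)
r = 0.0015 m, L = 0.39 m
dP = 62 mmHg = 8265.964 Pa
Q = 1.0277e-05 m^3/s


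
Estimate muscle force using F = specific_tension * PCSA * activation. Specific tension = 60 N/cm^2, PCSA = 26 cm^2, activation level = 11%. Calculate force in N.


F = sigma * PCSA * activation
F = 60 * 26 * 0.11
F = 171.6 N


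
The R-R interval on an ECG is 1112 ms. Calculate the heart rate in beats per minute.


HR = 60 / RR_interval(s)
RR = 1112 ms = 1.112 s
HR = 60 / 1.112 = 53.96 bpm


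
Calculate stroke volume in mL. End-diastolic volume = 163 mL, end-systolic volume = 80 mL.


SV = EDV - ESV
SV = 163 - 80
SV = 83 mL


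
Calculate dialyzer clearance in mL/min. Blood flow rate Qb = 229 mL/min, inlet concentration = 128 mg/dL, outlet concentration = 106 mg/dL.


K = Qb * (Cb_in - Cb_out) / Cb_in
K = 229 * (128 - 106) / 128
K = 39.36 mL/min


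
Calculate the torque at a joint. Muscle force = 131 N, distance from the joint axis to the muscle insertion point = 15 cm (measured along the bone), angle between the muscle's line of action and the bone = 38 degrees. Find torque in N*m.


Torque = F * d * sin(theta)   (moment arm = d*sin(theta))
d = 15 cm = 0.15 m
Torque = 131 * 0.15 * sin(38)
Torque = 12.1 N*m


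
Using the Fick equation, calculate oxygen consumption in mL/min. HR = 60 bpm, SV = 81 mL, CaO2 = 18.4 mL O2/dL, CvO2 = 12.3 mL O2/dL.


CO = HR*SV = 60*81/1000 = 4.86 L/min
a-v O2 diff = 18.4 - 12.3 = 6.1 mL/dL
VO2 = CO * (CaO2-CvO2) * 10 dL/L
VO2 = 4.86 * 6.1 * 10
VO2 = 296.5 mL/min


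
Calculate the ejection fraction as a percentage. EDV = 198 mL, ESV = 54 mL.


SV = EDV - ESV = 198 - 54 = 144 mL
EF = SV/EDV * 100 = 144/198 * 100
EF = 72.73%


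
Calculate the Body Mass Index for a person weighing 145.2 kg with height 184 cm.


BMI = weight / height^2
height = 184 cm = 1.84 m
BMI = 145.2 / 1.84^2
BMI = 42.89 kg/m^2


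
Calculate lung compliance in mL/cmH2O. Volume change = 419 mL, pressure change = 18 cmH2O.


C = dV / dP
C = 419 / 18
C = 23.28 mL/cmH2O


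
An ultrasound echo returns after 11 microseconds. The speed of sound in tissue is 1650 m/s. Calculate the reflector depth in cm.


depth = c * t / 2
t = 11 us = 1.1000e-05 s
depth = 1650 * 1.1000e-05 / 2
depth = 0.009075 m = 0.9075 cm


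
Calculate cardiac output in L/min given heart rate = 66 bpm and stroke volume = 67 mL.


CO = HR * SV
CO = 66 * 67 / 1000
CO = 4.422 L/min


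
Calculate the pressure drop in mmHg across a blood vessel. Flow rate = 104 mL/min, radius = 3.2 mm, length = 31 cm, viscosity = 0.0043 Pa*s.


dP = 8*mu*L*Q / (pi*r^4)
Q = 104 mL/min = 1.73333e-06 m^3/s
dP = 56.1115 Pa = 56.1115 / 133.322 mmHg = 0.4209 mmHg


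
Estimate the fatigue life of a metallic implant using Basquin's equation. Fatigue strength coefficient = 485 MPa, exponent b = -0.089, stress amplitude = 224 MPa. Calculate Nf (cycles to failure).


sigma_a = sigma_f' * (2Nf)^b
2Nf = (sigma_a/sigma_f')^(1/b)
2Nf = (224/485)^(1/-0.089)
2Nf = 5882.9121
Nf = 2941


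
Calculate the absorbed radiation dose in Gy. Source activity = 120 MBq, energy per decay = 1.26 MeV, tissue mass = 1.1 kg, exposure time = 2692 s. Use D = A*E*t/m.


A = 120 MBq = 1.2000e+08 Bq
E = 1.26 MeV = 2.01852e-13 J
D = A*E*t/m = 1.2000e+08*2.01852e-13*2692/1.1
D = 0.05928 Gy


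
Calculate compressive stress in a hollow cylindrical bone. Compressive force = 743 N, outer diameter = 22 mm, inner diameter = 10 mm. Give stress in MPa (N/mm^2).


A = pi*(r_o^2 - r_i^2)
r_o = 11 mm, r_i = 5 mm
A = 301.593 mm^2
sigma = F/A = 743 / 301.593
sigma = 2.464 MPa


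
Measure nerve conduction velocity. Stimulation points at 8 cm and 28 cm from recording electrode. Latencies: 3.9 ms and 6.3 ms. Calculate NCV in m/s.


Distance = (28 - 8) / 100 = 0.2 m
dt = (6.3 - 3.9) / 1000 = 0.0024 s
NCV = dist / dt = 83.33 m/s


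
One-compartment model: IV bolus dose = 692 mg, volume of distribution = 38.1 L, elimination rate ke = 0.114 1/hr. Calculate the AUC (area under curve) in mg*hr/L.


C0 = Dose/Vd = 692/38.1 = 18.1627 mg/L
AUC = C0/ke = 18.1627/0.114
AUC = 159.3 mg*hr/L


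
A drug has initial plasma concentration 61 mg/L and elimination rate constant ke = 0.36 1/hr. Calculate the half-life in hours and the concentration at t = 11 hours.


t_half = ln(2) / ke = 0.693147 / 0.36 = 1.925 hr
C(t) = C0 * exp(-ke*t) = 61 * exp(-0.36*11)
C(11) = 1.163 mg/L


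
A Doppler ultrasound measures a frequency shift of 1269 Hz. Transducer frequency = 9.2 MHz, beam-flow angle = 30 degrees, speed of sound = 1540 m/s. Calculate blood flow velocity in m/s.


v = fd * c / (2 * f0 * cos(theta))
v = 1269 * 1540 / (2 * 9.2000e+06 * cos(30))
v = 0.1226 m/s


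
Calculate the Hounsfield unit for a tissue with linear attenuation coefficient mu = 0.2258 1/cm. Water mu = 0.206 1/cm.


HU = ((mu_tissue - mu_water) / mu_water) * 1000
HU = ((0.2258 - 0.206) / 0.206) * 1000
HU = 96.12


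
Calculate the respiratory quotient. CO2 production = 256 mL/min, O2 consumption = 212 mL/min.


RQ = VCO2 / VO2
RQ = 256 / 212
RQ = 1.208


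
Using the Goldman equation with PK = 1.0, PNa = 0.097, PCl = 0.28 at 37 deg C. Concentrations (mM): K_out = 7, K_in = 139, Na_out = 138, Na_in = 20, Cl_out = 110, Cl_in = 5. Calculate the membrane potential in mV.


Vm = (RT/F)*ln((PK*Ko + PNa*Nao + PCl*Cli)/(PK*Ki + PNa*Nai + PCl*Clo))
Numer = 21.786, Denom = 171.74
Vm = -55.18 mV


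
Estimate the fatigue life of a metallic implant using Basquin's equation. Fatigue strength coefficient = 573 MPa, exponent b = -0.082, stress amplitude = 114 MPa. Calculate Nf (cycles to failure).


sigma_a = sigma_f' * (2Nf)^b
2Nf = (sigma_a/sigma_f')^(1/b)
2Nf = (114/573)^(1/-0.082)
2Nf = 3.5630874e+08
Nf = 1.7815e+08


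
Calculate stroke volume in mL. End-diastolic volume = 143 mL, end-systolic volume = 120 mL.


SV = EDV - ESV
SV = 143 - 120
SV = 23 mL


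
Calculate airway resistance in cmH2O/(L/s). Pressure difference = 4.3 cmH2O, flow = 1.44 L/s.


R = dP / flow
R = 4.3 / 1.44
R = 2.986 cmH2O/(L/s)


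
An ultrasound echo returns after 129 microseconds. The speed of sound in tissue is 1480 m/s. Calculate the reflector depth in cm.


depth = c * t / 2
t = 129 us = 1.2900e-04 s
depth = 1480 * 1.2900e-04 / 2
depth = 0.09546 m = 9.546 cm


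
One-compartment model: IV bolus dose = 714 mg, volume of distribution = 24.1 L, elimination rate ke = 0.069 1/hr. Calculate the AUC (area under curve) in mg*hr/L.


C0 = Dose/Vd = 714/24.1 = 29.6266 mg/L
AUC = C0/ke = 29.6266/0.069
AUC = 429.4 mg*hr/L
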